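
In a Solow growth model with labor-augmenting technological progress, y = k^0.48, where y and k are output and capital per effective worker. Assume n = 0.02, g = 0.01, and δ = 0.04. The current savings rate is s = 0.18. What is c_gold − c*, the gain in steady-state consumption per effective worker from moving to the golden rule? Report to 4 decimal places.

n + g + δ = 0.02 + 0.01 + 0.04 = 0.07.
Current steady state (s = 0.18): k* = (0.18/0.07)^(1/0.52) ≈ 6.1489, y* = 6.1489^0.48 ≈ 2.3912, c* = (1−0.18)·2.3912 ≈ 1.9608.
At the golden rule the marginal product of capital equals n+g+δ: 0.48·k^(0.48−1) = 0.07. Solving, k_gold = (0.48/0.07)^(1/0.52) ≈ 40.5478.
y_gold = 40.5478^0.48 ≈ 5.9132, c_gold = y_gold − 0.07·k_gold ≈ 3.0749.
Gain: Δc = 3.0749 − 1.9608 ≈ 1.1141.

Δc ≈ 1.1141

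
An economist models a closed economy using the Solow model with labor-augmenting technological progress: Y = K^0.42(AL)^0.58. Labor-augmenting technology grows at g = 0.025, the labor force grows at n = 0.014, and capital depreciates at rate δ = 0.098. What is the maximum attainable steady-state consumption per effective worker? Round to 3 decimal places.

Break-even investment rate: n + g + δ = 0.014 + 0.025 + 0.098 = 0.137.
Golden rule sets MPK = n+g+δ: 0.42·k^(0.42−1) = 0.137, so k_gold = (0.42/0.137)^(1/0.58) ≈ 6.8999.
y_gold = 6.8999^0.42 ≈ 2.2507.
c_gold = y_gold − (n+g+δ)·k_gold = 2.2507 − 0.137·6.8999 ≈ 1.3054.

c_gold ≈ 1.305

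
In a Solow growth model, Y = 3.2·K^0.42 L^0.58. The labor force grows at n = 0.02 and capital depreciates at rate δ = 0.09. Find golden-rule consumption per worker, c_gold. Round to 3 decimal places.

Break-even investment rate: n + δ = 0.02 + 0.09 = 0.11.
Setting f'(k) = n+δ gives 0.42·3.2·k^(0.42−1) = 0.11, hence k_gold = (0.42·3.2/0.11)^(1/0.58) ≈ 74.8427.
y_gold = 3.2·74.8427^0.42 ≈ 19.6017.
c_gold = y_gold − (n+δ)·k_gold = 19.6017 − 0.11·74.8427 ≈ 11.3690.

c_gold ≈ 11.369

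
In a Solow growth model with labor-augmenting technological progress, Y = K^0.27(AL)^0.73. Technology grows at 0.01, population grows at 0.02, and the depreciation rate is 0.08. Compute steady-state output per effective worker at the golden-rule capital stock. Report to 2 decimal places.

y_gold ≈ 1.39

The effective depreciation rate is n + g + δ = 0.02 + 0.01 + 0.08 = 0.11.
Setting f'(k) = n+g+δ gives 0.27·k^(0.27−1) = 0.11, hence k_gold = (0.27/0.11)^(1/0.73) ≈ 3.4214.
Output: y_gold = k_gold^0.27 = 3.4214^0.27 ≈ 1.3939.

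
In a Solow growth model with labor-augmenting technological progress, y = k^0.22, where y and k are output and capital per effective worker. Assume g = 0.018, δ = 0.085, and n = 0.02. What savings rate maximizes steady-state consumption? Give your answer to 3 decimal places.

s_gold = 0.220

n + g + δ = 0.02 + 0.018 + 0.085 = 0.123.
At the golden rule MPK = n+g+δ, and in any Cobb-Douglas steady state s = (n+g+δ)·k/y = MPK·k/y = capital's share 0.22.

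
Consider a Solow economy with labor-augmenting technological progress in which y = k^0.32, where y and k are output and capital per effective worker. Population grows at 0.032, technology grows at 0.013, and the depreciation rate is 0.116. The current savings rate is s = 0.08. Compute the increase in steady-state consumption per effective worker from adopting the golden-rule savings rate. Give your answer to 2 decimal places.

Δc ≈ 0.28

Break-even investment rate: n + g + δ = 0.032 + 0.013 + 0.116 = 0.161.
Current steady state (s = 0.08): k* = (0.08/0.161)^(1/0.68) ≈ 0.3575, y* = 0.3575^0.32 ≈ 0.7196, c* = (1−0.08)·0.7196 ≈ 0.6620.
Golden rule sets MPK = n+g+δ: 0.32·k^(0.32−1) = 0.161, so k_gold = (0.32/0.161)^(1/0.68) ≈ 2.7461.
y_gold = 2.7461^0.32 ≈ 1.3816, c_gold = y_gold − 0.161·k_gold ≈ 0.9395.
Gain: Δc = 0.9395 − 0.6620 ≈ 0.2775.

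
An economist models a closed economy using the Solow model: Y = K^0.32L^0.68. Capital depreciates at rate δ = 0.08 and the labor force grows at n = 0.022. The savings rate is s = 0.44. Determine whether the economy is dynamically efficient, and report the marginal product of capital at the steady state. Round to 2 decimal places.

n + δ = 0.022 + 0.08 = 0.102.
Steady-state k*: s·k^0.32 = 0.102·k gives k* = (0.44/0.102)^(1/0.68) ≈ 8.5824.
MPK = 0.32·8.5824^(-0.68) ≈ 0.0742.
MPK < n+δ = 0.102, so the economy is dynamically inefficient (over-saving).

dynamically inefficient; MPK ≈ 0.07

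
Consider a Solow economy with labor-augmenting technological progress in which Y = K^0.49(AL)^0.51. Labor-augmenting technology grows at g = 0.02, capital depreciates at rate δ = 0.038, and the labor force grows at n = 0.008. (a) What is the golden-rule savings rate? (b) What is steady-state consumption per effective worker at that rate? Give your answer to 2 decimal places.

Capital per effective worker breaks even when investment replaces (n + g + δ)·k; here n + g + δ = 0.066.
For Cobb-Douglas, s_gold equals capital's share: s_gold = 0.49.
Golden rule sets MPK = n+g+δ: 0.49·k^(0.49−1) = 0.066, so k_gold = (0.49/0.066)^(1/0.51) ≈ 50.9520.
y_gold = 50.9520^0.49 ≈ 6.8629; c_gold = (1−0.49)·y_gold ≈ 3.5001.

(a) s_gold = 0.49; (b) c_gold ≈ 3.50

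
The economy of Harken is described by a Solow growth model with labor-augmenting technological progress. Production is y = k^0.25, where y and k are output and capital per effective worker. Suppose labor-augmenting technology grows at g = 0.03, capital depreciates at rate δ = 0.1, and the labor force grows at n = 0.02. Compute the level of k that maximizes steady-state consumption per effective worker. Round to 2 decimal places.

The effective depreciation rate is n + g + δ = 0.02 + 0.03 + 0.1 = 0.15.
Setting f'(k) = n+g+δ gives 0.25·k^(0.25−1) = 0.15, hence k_gold = (0.25/0.15)^(1/0.75) ≈ 1.9761.

k_gold ≈ 1.98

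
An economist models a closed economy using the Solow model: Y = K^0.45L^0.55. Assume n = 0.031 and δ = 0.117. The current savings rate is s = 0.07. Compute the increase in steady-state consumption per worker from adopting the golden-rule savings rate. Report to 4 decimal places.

Capital per worker breaks even when investment replaces (n + δ)·k; here n + δ = 0.148.
Current steady state (s = 0.07): k* = (0.07/0.148)^(1/0.55) ≈ 0.2563, y* = 0.2563^0.45 ≈ 0.5419, c* = (1−0.07)·0.5419 ≈ 0.5040.
Maximizing c = f(k) − (n+δ)·k gives f'(k) = n+δ, i.e. 0.45·k^(0.45−1) = 0.148, so k_gold = (0.45/0.148)^(1/0.55) ≈ 7.5525.
y_gold = 7.5525^0.45 ≈ 2.4839, c_gold = y_gold − 0.148·k_gold ≈ 1.3662.
Gain: Δc = 1.3662 − 0.5040 ≈ 0.8622.

Δc ≈ 0.8622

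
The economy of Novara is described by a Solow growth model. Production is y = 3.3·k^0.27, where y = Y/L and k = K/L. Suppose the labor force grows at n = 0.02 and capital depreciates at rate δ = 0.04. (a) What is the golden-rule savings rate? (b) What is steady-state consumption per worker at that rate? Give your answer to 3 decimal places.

Capital per worker breaks even when investment replaces (n + δ)·k; here n + δ = 0.06.
For Cobb-Douglas, s_gold equals capital's share: s_gold = 0.27.
Maximizing c = f(k) − (n+δ)·k gives f'(k) = n+δ, i.e. 0.27·3.3·k^(0.27−1) = 0.06, so k_gold = (0.27·3.3/0.06)^(1/0.73) ≈ 40.2814.
y_gold = 3.3·40.2814^0.27 ≈ 8.9514; c_gold = (1−0.27)·y_gold ≈ 6.5345.

(a) s_gold = 0.270; (b) c_gold ≈ 6.535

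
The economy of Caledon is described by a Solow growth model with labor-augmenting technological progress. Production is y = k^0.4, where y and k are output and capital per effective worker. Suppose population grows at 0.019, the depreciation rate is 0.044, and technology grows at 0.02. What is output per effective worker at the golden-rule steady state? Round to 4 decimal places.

y_gold ≈ 2.8531

The effective depreciation rate is n + g + δ = 0.019 + 0.02 + 0.044 = 0.083.
Golden rule sets MPK = n+g+δ: 0.4·k^(0.4−1) = 0.083, so k_gold = (0.4/0.083)^(1/0.6) ≈ 13.7500.
Output: y_gold = k_gold^0.4 = 13.7500^0.4 ≈ 2.8531.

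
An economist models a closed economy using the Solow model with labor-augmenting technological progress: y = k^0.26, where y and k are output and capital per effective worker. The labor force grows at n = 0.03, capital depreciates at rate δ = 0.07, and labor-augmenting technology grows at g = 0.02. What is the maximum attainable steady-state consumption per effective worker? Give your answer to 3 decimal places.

n + g + δ = 0.03 + 0.02 + 0.07 = 0.12.
Golden rule sets MPK = n+g+δ: 0.26·k^(0.26−1) = 0.12, so k_gold = (0.26/0.12)^(1/0.74) ≈ 2.8430.
y_gold = 2.8430^0.26 ≈ 1.3121.
c_gold = y_gold − (n+g+δ)·k_gold = 1.3121 − 0.12·2.8430 ≈ 0.9710.

c_gold ≈ 0.971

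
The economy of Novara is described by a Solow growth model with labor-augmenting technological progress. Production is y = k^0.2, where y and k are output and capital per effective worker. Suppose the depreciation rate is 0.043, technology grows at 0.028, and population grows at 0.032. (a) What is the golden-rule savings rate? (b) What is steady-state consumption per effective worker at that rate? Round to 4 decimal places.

(a) s_gold = 0.2000; (b) c_gold ≈ 0.9444

Break-even investment rate: n + g + δ = 0.032 + 0.028 + 0.043 = 0.103.
For Cobb-Douglas, s_gold equals capital's share: s_gold = 0.2.
Golden rule sets MPK = n+g+δ: 0.2·k^(0.2−1) = 0.103, so k_gold = (0.2/0.103)^(1/0.8) ≈ 2.2921.
y_gold = 2.2921^0.2 ≈ 1.1805; c_gold = (1−0.2)·y_gold ≈ 0.9444.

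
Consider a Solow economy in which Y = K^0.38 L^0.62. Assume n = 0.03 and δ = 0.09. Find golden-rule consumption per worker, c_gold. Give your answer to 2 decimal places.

c_gold ≈ 1.26

Capital per worker breaks even when investment replaces (n + δ)·k; here n + δ = 0.12.
Setting f'(k) = n+δ gives 0.38·k^(0.38−1) = 0.12, hence k_gold = (0.38/0.12)^(1/0.62) ≈ 6.4183.
y_gold = 6.4183^0.38 ≈ 2.0268.
c_gold = y_gold − (n+δ)·k_gold = 2.0268 − 0.12·6.4183 ≈ 1.2566.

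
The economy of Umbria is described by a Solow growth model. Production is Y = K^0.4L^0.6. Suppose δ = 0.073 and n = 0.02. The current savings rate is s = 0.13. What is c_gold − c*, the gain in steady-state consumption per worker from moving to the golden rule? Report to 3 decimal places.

Break-even investment rate: n + δ = 0.02 + 0.073 = 0.093.
Current steady state (s = 0.13): k* = (0.13/0.093)^(1/0.6) ≈ 1.7476, y* = 1.7476^0.4 ≈ 1.2502, c* = (1−0.13)·1.2502 ≈ 1.0877.
Maximizing c = f(k) − (n+δ)·k gives f'(k) = n+δ, i.e. 0.4·k^(0.4−1) = 0.093, so k_gold = (0.4/0.093)^(1/0.6) ≈ 11.3753.
y_gold = 11.3753^0.4 ≈ 2.6448, c_gold = y_gold − 0.093·k_gold ≈ 1.5869.
Gain: Δc = 1.5869 − 1.0877 ≈ 0.4992.

Δc ≈ 0.499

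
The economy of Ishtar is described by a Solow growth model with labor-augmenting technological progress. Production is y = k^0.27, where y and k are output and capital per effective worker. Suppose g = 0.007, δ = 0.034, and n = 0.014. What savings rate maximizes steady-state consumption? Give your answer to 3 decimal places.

The effective depreciation rate is n + g + δ = 0.014 + 0.007 + 0.034 = 0.055.
At the golden rule MPK = n+g+δ, and in any Cobb-Douglas steady state s = (n+g+δ)·k/y = MPK·k/y = capital's share 0.27.

s_gold = 0.270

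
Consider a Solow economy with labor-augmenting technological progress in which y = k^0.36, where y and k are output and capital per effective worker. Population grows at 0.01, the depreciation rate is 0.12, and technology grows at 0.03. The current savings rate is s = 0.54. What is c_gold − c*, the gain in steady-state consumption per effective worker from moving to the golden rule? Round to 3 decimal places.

n + g + δ = 0.01 + 0.03 + 0.12 = 0.16.
Current steady state (s = 0.54): k* = (0.54/0.16)^(1/0.64) ≈ 6.6900, y* = 6.6900^0.36 ≈ 1.9822, c* = (1−0.54)·1.9822 ≈ 0.9118.
Maximizing c = f(k) − (n+g+δ)·k gives f'(k) = n+g+δ, i.e. 0.36·k^(0.36−1) = 0.16, so k_gold = (0.36/0.16)^(1/0.64) ≈ 3.5505.
y_gold = 3.5505^0.36 ≈ 1.5780, c_gold = y_gold − 0.16·k_gold ≈ 1.0099.
Gain: Δc = 1.0099 − 0.9118 ≈ 0.0981.

Δc ≈ 0.098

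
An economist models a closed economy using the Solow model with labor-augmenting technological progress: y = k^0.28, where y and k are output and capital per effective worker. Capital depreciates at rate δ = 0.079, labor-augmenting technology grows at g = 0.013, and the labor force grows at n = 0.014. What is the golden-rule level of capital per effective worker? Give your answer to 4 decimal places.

n + g + δ = 0.014 + 0.013 + 0.079 = 0.106.
At the golden rule the marginal product of capital equals n+g+δ: 0.28·k^(0.28−1) = 0.106. Solving, k_gold = (0.28/0.106)^(1/0.72) ≈ 3.8539.

k_gold ≈ 3.8539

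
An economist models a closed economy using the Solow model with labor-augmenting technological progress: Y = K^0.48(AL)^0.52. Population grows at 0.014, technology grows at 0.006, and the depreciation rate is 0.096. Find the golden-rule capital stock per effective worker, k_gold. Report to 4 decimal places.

Break-even investment rate: n + g + δ = 0.014 + 0.006 + 0.096 = 0.116.
Setting f'(k) = n+g+δ gives 0.48·k^(0.48−1) = 0.116, hence k_gold = (0.48/0.116)^(1/0.52) ≈ 15.3505.

k_gold ≈ 15.3505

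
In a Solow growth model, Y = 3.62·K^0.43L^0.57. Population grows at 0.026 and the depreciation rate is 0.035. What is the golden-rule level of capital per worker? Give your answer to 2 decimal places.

k_gold ≈ 293.87

Break-even investment rate: n + δ = 0.026 + 0.035 = 0.061.
Setting f'(k) = n+δ gives 0.43·3.62·k^(0.43−1) = 0.061, hence k_gold = (0.43·3.62/0.061)^(1/0.57) ≈ 293.8685.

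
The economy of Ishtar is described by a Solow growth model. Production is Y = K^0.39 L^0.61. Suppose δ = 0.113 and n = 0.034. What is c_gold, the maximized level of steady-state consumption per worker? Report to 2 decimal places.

c_gold ≈ 1.14

n + δ = 0.034 + 0.113 = 0.147.
Golden rule sets MPK = n+δ: 0.39·k^(0.39−1) = 0.147, so k_gold = (0.39/0.147)^(1/0.61) ≈ 4.9507.
y_gold = 4.9507^0.39 ≈ 1.8660.
c_gold = y_gold − (n+δ)·k_gold = 1.8660 − 0.147·4.9507 ≈ 1.1383.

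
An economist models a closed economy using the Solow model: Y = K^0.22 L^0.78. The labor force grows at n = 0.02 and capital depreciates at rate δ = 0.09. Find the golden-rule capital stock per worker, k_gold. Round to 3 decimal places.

k_gold ≈ 2.432

The effective depreciation rate is n + δ = 0.02 + 0.09 = 0.11.
Setting f'(k) = n+δ gives 0.22·k^(0.22−1) = 0.11, hence k_gold = (0.22/0.11)^(1/0.78) ≈ 2.4318.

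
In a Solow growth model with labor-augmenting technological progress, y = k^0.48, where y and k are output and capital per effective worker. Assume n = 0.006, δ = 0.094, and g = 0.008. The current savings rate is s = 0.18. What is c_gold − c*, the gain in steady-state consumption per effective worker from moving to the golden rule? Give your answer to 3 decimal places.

Break-even investment rate: n + g + δ = 0.006 + 0.008 + 0.094 = 0.108.
Current steady state (s = 0.18): k* = (0.18/0.108)^(1/0.52) ≈ 2.6707, y* = 2.6707^0.48 ≈ 1.6024, c* = (1−0.18)·1.6024 ≈ 1.3140.
Setting f'(k) = n+g+δ gives 0.48·k^(0.48−1) = 0.108, hence k_gold = (0.48/0.108)^(1/0.52) ≈ 17.6118.
y_gold = 17.6118^0.48 ≈ 3.9626, c_gold = y_gold − 0.108·k_gold ≈ 2.0606.
Gain: Δc = 2.0606 − 1.3140 ≈ 0.7466.

Δc ≈ 0.747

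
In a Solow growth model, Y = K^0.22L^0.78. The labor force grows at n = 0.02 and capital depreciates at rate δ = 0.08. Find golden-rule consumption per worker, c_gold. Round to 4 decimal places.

c_gold ≈ 0.9743

The effective depreciation rate is n + δ = 0.02 + 0.08 = 0.1.
Golden rule sets MPK = n+δ: 0.22·k^(0.22−1) = 0.1, so k_gold = (0.22/0.1)^(1/0.78) ≈ 2.7479.
y_gold = 2.7479^0.22 ≈ 1.2491.
c_gold = y_gold − (n+δ)·k_gold = 1.2491 − 0.1·2.7479 ≈ 0.9743.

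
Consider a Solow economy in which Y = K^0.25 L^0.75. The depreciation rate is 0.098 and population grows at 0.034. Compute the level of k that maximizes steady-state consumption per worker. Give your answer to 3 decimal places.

Break-even investment rate: n + δ = 0.034 + 0.098 = 0.132.
Setting f'(k) = n+δ gives 0.25·k^(0.25−1) = 0.132, hence k_gold = (0.25/0.132)^(1/0.75) ≈ 2.3433.

k_gold ≈ 2.343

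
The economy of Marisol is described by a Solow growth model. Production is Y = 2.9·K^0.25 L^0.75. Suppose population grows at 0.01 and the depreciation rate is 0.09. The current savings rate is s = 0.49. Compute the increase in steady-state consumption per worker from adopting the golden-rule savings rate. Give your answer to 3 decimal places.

The effective depreciation rate is n + δ = 0.01 + 0.09 = 0.1.
Current steady state (s = 0.49): k* = (0.49·2.9/0.1)^(1/0.75) ≈ 34.4185, y* = 2.9·34.4185^0.25 ≈ 7.0242, c* = (1−0.49)·7.0242 ≈ 3.5823.
Maximizing c = f(k) − (n+δ)·k gives f'(k) = n+δ, i.e. 0.25·2.9·k^(0.25−1) = 0.1, so k_gold = (0.25·2.9/0.1)^(1/0.75) ≈ 14.0319.
y_gold = 2.9·14.0319^0.25 ≈ 5.6128, c_gold = y_gold − 0.1·k_gold ≈ 4.2096.
Gain: Δc = 4.2096 − 3.5823 ≈ 0.6272.

Δc ≈ 0.627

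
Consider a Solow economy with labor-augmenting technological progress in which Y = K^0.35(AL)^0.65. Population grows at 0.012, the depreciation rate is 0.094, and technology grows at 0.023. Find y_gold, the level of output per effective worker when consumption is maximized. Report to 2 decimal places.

Break-even investment rate: n + g + δ = 0.012 + 0.023 + 0.094 = 0.129.
Maximizing c = f(k) − (n+g+δ)·k gives f'(k) = n+g+δ, i.e. 0.35·k^(0.35−1) = 0.129, so k_gold = (0.35/0.129)^(1/0.65) ≈ 4.6440.
Output: y_gold = k_gold^0.35 = 4.6440^0.35 ≈ 1.7116.

y_gold ≈ 1.71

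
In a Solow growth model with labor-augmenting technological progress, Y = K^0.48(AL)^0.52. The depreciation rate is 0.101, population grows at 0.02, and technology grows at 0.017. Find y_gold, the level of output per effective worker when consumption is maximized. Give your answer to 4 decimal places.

Capital per effective worker breaks even when investment replaces (n + g + δ)·k; here n + g + δ = 0.138.
Golden rule sets MPK = n+g+δ: 0.48·k^(0.48−1) = 0.138, so k_gold = (0.48/0.138)^(1/0.52) ≈ 10.9921.
Output: y_gold = k_gold^0.48 = 10.9921^0.48 ≈ 3.1602.

y_gold ≈ 3.1602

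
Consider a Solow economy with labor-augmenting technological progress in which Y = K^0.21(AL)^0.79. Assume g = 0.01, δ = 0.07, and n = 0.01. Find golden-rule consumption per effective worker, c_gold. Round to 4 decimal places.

Capital per effective worker breaks even when investment replaces (n + g + δ)·k; here n + g + δ = 0.09.
At the golden rule the marginal product of capital equals n+g+δ: 0.21·k^(0.21−1) = 0.09. Solving, k_gold = (0.21/0.09)^(1/0.79) ≈ 2.9228.
y_gold = 2.9228^0.21 ≈ 1.2526.
c_gold = y_gold − (n+g+δ)·k_gold = 1.2526 − 0.09·2.9228 ≈ 0.9896.

c_gold ≈ 0.9896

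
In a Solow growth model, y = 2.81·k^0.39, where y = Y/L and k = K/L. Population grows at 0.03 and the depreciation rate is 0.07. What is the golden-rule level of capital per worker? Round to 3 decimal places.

The effective depreciation rate is n + δ = 0.03 + 0.07 = 0.1.
At the golden rule the marginal product of capital equals n+δ: 0.39·2.81·k^(0.39−1) = 0.1. Solving, k_gold = (0.39·2.81/0.1)^(1/0.61) ≈ 50.6457.

k_gold ≈ 50.646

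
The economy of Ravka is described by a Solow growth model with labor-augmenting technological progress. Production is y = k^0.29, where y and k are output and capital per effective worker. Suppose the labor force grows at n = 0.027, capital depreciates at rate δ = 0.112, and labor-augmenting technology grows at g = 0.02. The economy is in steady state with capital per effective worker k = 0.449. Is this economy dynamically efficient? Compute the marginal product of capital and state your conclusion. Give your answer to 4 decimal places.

dynamically efficient; MPK ≈ 0.5120

The effective depreciation rate is n + g + δ = 0.027 + 0.02 + 0.112 = 0.159.
MPK = 0.29·k^(0.29−1) = 0.29·0.449^(-0.71) ≈ 0.5120.
MPK > 0.159, so the economy is dynamically efficient (under-saving).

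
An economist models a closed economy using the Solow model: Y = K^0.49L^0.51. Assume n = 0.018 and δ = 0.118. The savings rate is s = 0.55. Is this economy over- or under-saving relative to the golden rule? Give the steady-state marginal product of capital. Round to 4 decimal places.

Capital per worker breaks even when investment replaces (n + δ)·k; here n + δ = 0.136.
Steady-state k*: s·k^0.49 = 0.136·k gives k* = (0.55/0.136)^(1/0.51) ≈ 15.4828.
MPK = 0.49·15.4828^(-0.51) ≈ 0.1212.
MPK < n+δ = 0.136, so the economy is dynamically inefficient (over-saving).

over-saving; MPK ≈ 0.1212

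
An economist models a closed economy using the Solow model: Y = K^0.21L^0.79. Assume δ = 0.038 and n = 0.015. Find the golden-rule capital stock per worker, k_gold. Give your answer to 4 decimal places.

n + δ = 0.015 + 0.038 = 0.053.
At the golden rule the marginal product of capital equals n+δ: 0.21·k^(0.21−1) = 0.053. Solving, k_gold = (0.21/0.053)^(1/0.79) ≈ 5.7133.

k_gold ≈ 5.7133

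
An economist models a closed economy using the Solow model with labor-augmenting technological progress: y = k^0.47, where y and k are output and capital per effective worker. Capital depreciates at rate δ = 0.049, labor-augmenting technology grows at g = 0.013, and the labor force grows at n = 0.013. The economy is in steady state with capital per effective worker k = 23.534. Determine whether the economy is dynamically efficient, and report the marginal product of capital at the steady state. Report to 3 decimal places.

Capital per effective worker breaks even when investment replaces (n + g + δ)·k; here n + g + δ = 0.075.
MPK = 0.47·k^(0.47−1) = 0.47·23.534^(-0.53) ≈ 0.0881.
MPK > 0.075, so the economy is dynamically efficient (under-saving).

dynamically efficient; MPK ≈ 0.088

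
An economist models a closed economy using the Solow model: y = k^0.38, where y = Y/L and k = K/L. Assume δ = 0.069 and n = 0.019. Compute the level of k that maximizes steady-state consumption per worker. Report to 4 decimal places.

n + δ = 0.019 + 0.069 = 0.088.
At the golden rule the marginal product of capital equals n+δ: 0.38·k^(0.38−1) = 0.088. Solving, k_gold = (0.38/0.088)^(1/0.62) ≈ 10.5847.

k_gold ≈ 10.5847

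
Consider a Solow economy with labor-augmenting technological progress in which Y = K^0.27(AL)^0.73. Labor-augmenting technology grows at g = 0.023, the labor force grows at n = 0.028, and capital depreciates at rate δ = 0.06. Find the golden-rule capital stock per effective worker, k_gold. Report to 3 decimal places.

Capital per effective worker breaks even when investment replaces (n + g + δ)·k; here n + g + δ = 0.111.
Golden rule sets MPK = n+g+δ: 0.27·k^(0.27−1) = 0.111, so k_gold = (0.27/0.111)^(1/0.73) ≈ 3.3793.

k_gold ≈ 3.379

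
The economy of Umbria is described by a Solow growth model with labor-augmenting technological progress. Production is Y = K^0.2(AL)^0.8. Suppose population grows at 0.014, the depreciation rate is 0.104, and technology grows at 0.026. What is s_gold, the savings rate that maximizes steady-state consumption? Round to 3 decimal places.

s_gold = 0.200

The effective depreciation rate is n + g + δ = 0.014 + 0.026 + 0.104 = 0.144.
At the golden rule MPK = n+g+δ, and in any Cobb-Douglas steady state s = (n+g+δ)·k/y = MPK·k/y = capital's share 0.2.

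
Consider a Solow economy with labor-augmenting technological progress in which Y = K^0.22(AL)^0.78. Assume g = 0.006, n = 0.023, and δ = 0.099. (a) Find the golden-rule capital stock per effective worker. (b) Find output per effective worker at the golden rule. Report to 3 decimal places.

(a) k_gold ≈ 2.002; (b) y_gold ≈ 1.165

Capital per effective worker breaks even when investment replaces (n + g + δ)·k; here n + g + δ = 0.128.
Maximizing c = f(k) − (n+g+δ)·k gives f'(k) = n+g+δ, i.e. 0.22·k^(0.22−1) = 0.128, so k_gold = (0.22/0.128)^(1/0.78) ≈ 2.0024.
y_gold = 2.0024^0.22 ≈ 1.1650.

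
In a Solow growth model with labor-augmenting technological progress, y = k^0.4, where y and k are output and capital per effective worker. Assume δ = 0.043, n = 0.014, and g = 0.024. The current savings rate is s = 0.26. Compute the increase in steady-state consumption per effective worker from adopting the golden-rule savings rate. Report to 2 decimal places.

Capital per effective worker breaks even when investment replaces (n + g + δ)·k; here n + g + δ = 0.081.
Current steady state (s = 0.26): k* = (0.26/0.081)^(1/0.6) ≈ 6.9847, y* = 6.9847^0.4 ≈ 2.1760, c* = (1−0.26)·2.1760 ≈ 1.6102.
Setting f'(k) = n+g+δ gives 0.4·k^(0.4−1) = 0.081, hence k_gold = (0.4/0.081)^(1/0.6) ≈ 14.3205.
y_gold = 14.3205^0.4 ≈ 2.8999, c_gold = y_gold − 0.081·k_gold ≈ 1.7399.
Gain: Δc = 1.7399 − 1.6102 ≈ 0.1297.

Δc ≈ 0.13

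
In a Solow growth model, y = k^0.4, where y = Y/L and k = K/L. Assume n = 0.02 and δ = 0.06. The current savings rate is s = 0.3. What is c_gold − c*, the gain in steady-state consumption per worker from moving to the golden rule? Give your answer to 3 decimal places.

Δc ≈ 0.065

Capital per worker breaks even when investment replaces (n + δ)·k; here n + δ = 0.08.
Current steady state (s = 0.3): k* = (0.3/0.08)^(1/0.6) ≈ 9.0515, y* = 9.0515^0.4 ≈ 2.4137, c* = (1−0.3)·2.4137 ≈ 1.6896.
Setting f'(k) = n+δ gives 0.4·k^(0.4−1) = 0.08, hence k_gold = (0.4/0.08)^(1/0.6) ≈ 14.6201.
y_gold = 14.6201^0.4 ≈ 2.9240, c_gold = y_gold − 0.08·k_gold ≈ 1.7544.
Gain: Δc = 1.7544 − 1.6896 ≈ 0.0648.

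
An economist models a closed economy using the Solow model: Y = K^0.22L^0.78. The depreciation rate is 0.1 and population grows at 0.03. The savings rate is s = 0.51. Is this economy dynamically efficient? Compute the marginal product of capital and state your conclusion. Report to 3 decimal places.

dynamically inefficient; MPK ≈ 0.056

The effective depreciation rate is n + δ = 0.03 + 0.1 = 0.13.
Steady-state k*: s·k^0.22 = 0.13·k gives k* = (0.51/0.13)^(1/0.78) ≈ 5.7685.
MPK = 0.22·5.7685^(-0.78) ≈ 0.0561.
MPK < n+δ = 0.13, so the economy is dynamically inefficient (over-saving).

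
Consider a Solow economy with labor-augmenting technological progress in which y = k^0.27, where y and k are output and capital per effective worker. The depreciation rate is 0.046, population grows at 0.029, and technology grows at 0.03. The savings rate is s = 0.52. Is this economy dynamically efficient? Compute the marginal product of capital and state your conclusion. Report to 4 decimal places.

dynamically inefficient; MPK ≈ 0.0545

n + g + δ = 0.029 + 0.03 + 0.046 = 0.105.
Steady-state k*: s·k^0.27 = 0.105·k gives k* = (0.52/0.105)^(1/0.73) ≈ 8.9495.
MPK = 0.27·8.9495^(-0.73) ≈ 0.0545.
MPK < n+g+δ = 0.105, so the economy is dynamically inefficient (over-saving).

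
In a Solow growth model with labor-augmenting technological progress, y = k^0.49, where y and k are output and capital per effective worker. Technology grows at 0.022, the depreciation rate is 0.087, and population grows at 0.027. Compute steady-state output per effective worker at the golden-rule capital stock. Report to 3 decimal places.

n + g + δ = 0.027 + 0.022 + 0.087 = 0.136.
At the golden rule the marginal product of capital equals n+g+δ: 0.49·k^(0.49−1) = 0.136. Solving, k_gold = (0.49/0.136)^(1/0.51) ≈ 12.3448.
Output: y_gold = k_gold^0.49 = 12.3448^0.49 ≈ 3.4263.

y_gold ≈ 3.426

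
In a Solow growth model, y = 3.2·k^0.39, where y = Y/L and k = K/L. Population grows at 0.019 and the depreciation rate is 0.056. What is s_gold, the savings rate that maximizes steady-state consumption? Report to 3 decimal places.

Break-even investment rate: n + δ = 0.019 + 0.056 = 0.075.
At the golden rule MPK = n+δ, and in any Cobb-Douglas steady state s = (n+δ)·k/y = MPK·k/y = capital's share 0.39.

s_gold = 0.390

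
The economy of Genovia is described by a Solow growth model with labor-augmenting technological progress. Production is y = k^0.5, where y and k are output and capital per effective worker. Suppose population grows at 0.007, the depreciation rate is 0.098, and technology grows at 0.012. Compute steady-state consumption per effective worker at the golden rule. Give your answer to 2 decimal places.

n + g + δ = 0.007 + 0.012 + 0.098 = 0.117.
Setting f'(k) = n+g+δ gives 0.5·k^(0.5−1) = 0.117, hence k_gold = (0.5/0.117)^(1/0.5) ≈ 18.2628.
y_gold = 18.2628^0.5 ≈ 4.2735.
c_gold = y_gold − (n+g+δ)·k_gold = 4.2735 − 0.117·18.2628 ≈ 2.1368.

c_gold ≈ 2.14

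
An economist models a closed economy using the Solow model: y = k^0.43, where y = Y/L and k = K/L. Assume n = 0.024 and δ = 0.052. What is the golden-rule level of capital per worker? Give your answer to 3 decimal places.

k_gold ≈ 20.914

Capital per worker breaks even when investment replaces (n + δ)·k; here n + δ = 0.076.
At the golden rule the marginal product of capital equals n+δ: 0.43·k^(0.43−1) = 0.076. Solving, k_gold = (0.43/0.076)^(1/0.57) ≈ 20.9145.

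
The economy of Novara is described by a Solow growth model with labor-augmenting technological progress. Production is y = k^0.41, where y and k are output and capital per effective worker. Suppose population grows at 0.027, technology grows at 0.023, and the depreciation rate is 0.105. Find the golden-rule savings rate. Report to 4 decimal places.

s_gold = 0.4100

n + g + δ = 0.027 + 0.023 + 0.105 = 0.155.
At the golden rule MPK = n+g+δ, and in any Cobb-Douglas steady state s = (n+g+δ)·k/y = MPK·k/y = capital's share 0.41.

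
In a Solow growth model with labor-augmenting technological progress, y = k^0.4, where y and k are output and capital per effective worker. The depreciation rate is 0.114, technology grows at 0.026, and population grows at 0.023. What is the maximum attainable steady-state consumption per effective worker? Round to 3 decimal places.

Break-even investment rate: n + g + δ = 0.023 + 0.026 + 0.114 = 0.163.
At the golden rule the marginal product of capital equals n+g+δ: 0.4·k^(0.4−1) = 0.163. Solving, k_gold = (0.4/0.163)^(1/0.6) ≈ 4.4646.
y_gold = 4.4646^0.4 ≈ 1.8193.
c_gold = y_gold − (n+g+δ)·k_gold = 1.8193 − 0.163·4.4646 ≈ 1.0916.

c_gold ≈ 1.092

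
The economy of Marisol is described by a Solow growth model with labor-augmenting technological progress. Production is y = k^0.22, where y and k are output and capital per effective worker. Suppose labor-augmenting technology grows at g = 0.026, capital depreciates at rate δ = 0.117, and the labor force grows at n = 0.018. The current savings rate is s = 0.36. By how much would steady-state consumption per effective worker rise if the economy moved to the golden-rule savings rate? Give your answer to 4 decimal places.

Δc ≈ 0.0487

Capital per effective worker breaks even when investment replaces (n + g + δ)·k; here n + g + δ = 0.161.
Current steady state (s = 0.36): k* = (0.36/0.161)^(1/0.78) ≈ 2.8057, y* = 2.8057^0.22 ≈ 1.2548, c* = (1−0.36)·1.2548 ≈ 0.8031.
At the golden rule the marginal product of capital equals n+g+δ: 0.22·k^(0.22−1) = 0.161. Solving, k_gold = (0.22/0.161)^(1/0.78) ≈ 1.4923.
y_gold = 1.4923^0.22 ≈ 1.0921, c_gold = y_gold − 0.161·k_gold ≈ 0.8518.
Gain: Δc = 0.8518 − 0.8031 ≈ 0.0487.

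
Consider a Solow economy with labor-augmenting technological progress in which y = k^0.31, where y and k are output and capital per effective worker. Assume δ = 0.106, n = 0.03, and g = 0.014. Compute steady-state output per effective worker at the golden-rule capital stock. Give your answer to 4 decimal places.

Break-even investment rate: n + g + δ = 0.03 + 0.014 + 0.106 = 0.15.
Maximizing c = f(k) − (n+g+δ)·k gives f'(k) = n+g+δ, i.e. 0.31·k^(0.31−1) = 0.15, so k_gold = (0.31/0.15)^(1/0.69) ≈ 2.8636.
Output: y_gold = k_gold^0.31 = 2.8636^0.31 ≈ 1.3856.

y_gold ≈ 1.3856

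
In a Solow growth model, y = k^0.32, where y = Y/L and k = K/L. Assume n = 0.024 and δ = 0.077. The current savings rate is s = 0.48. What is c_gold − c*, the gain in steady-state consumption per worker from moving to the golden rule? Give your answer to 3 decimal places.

n + δ = 0.024 + 0.077 = 0.101.
Current steady state (s = 0.48): k* = (0.48/0.101)^(1/0.68) ≈ 9.8962, y* = 9.8962^0.32 ≈ 2.0823, c* = (1−0.48)·2.0823 ≈ 1.0828.
Golden rule sets MPK = n+δ: 0.32·k^(0.32−1) = 0.101, so k_gold = (0.32/0.101)^(1/0.68) ≈ 5.4515.
y_gold = 5.4515^0.32 ≈ 1.7206, c_gold = y_gold − 0.101·k_gold ≈ 1.1700.
Gain: Δc = 1.1700 − 1.0828 ≈ 0.0872.

Δc ≈ 0.087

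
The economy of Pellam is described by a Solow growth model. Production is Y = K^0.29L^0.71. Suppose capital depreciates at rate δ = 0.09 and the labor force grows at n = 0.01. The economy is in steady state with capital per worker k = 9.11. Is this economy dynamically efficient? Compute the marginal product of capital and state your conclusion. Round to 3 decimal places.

dynamically inefficient; MPK ≈ 0.060

The effective depreciation rate is n + δ = 0.01 + 0.09 = 0.1.
MPK = 0.29·k^(0.29−1) = 0.29·9.11^(-0.71) ≈ 0.0604.
MPK < 0.1, so the economy is dynamically inefficient (over-saving).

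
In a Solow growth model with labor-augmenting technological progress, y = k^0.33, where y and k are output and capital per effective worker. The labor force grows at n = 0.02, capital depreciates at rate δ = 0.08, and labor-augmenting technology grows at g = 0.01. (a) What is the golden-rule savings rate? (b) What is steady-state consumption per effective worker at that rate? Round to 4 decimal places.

Capital per effective worker breaks even when investment replaces (n + g + δ)·k; here n + g + δ = 0.11.
For Cobb-Douglas, s_gold equals capital's share: s_gold = 0.33.
At the golden rule the marginal product of capital equals n+g+δ: 0.33·k^(0.33−1) = 0.11. Solving, k_gold = (0.33/0.11)^(1/0.67) ≈ 5.1537.
y_gold = 5.1537^0.33 ≈ 1.7179; c_gold = (1−0.33)·y_gold ≈ 1.1510.

(a) s_gold = 0.3300; (b) c_gold ≈ 1.1510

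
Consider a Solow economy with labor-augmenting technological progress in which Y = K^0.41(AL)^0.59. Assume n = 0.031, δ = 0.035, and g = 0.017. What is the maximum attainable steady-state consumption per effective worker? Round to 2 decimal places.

n + g + δ = 0.031 + 0.017 + 0.035 = 0.083.
Setting f'(k) = n+g+δ gives 0.41·k^(0.41−1) = 0.083, hence k_gold = (0.41/0.083)^(1/0.59) ≈ 14.9890.
y_gold = 14.9890^0.41 ≈ 3.0344.
c_gold = y_gold − (n+g+δ)·k_gold = 3.0344 − 0.083·14.9890 ≈ 1.7903.

c_gold ≈ 1.79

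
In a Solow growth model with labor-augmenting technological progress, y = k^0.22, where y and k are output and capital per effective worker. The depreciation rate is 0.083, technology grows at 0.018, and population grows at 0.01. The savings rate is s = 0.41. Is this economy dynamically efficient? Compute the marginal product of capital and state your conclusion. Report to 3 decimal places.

dynamically inefficient; MPK ≈ 0.060

The effective depreciation rate is n + g + δ = 0.01 + 0.018 + 0.083 = 0.111.
Steady-state k*: s·k^0.22 = 0.111·k gives k* = (0.41/0.111)^(1/0.78) ≈ 5.3397.
MPK = 0.22·5.3397^(-0.78) ≈ 0.0596.
MPK < n+g+δ = 0.111, so the economy is dynamically inefficient (over-saving).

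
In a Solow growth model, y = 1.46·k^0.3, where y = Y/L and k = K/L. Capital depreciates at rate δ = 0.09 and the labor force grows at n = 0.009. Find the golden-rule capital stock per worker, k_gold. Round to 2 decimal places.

Capital per worker breaks even when investment replaces (n + δ)·k; here n + δ = 0.099.
Golden rule sets MPK = n+δ: 0.3·1.46·k^(0.3−1) = 0.099, so k_gold = (0.3·1.46/0.099)^(1/0.7) ≈ 8.3681.

k_gold ≈ 8.37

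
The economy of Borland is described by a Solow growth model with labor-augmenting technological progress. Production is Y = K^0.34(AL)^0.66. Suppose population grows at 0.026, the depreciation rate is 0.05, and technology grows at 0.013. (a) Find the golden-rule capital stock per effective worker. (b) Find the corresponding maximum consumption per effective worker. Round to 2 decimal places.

The effective depreciation rate is n + g + δ = 0.026 + 0.013 + 0.05 = 0.089.
Setting f'(k) = n+g+δ gives 0.34·k^(0.34−1) = 0.089, hence k_gold = (0.34/0.089)^(1/0.66) ≈ 7.6200.
y_gold = 7.6200^0.34 ≈ 1.9946; c_gold = y_gold − 0.089·k_gold ≈ 1.3165.

(a) k_gold ≈ 7.62; (b) c_gold ≈ 1.32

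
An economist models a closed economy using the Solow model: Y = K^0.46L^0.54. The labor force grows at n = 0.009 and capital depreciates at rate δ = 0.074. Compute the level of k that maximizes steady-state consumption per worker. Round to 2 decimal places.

Break-even investment rate: n + δ = 0.009 + 0.074 = 0.083.
Setting f'(k) = n+δ gives 0.46·k^(0.46−1) = 0.083, hence k_gold = (0.46/0.083)^(1/0.54) ≈ 23.8333.

k_gold ≈ 23.83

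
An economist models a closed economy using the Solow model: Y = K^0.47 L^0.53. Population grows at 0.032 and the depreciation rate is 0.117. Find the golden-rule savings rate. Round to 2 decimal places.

s_gold = 0.47

Break-even investment rate: n + δ = 0.032 + 0.117 = 0.149.
At the golden rule MPK = n+δ, and in any Cobb-Douglas steady state s = (n+δ)·k/y = MPK·k/y = capital's share 0.47.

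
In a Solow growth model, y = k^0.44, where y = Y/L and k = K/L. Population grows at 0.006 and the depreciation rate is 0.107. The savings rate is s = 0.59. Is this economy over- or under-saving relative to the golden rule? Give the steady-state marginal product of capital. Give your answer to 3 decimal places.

Break-even investment rate: n + δ = 0.006 + 0.107 = 0.113.
Steady-state k*: s·k^0.44 = 0.113·k gives k* = (0.59/0.113)^(1/0.56) ≈ 19.1310.
MPK = 0.44·19.1310^(-0.56) ≈ 0.0843.
MPK < n+δ = 0.113, so the economy is dynamically inefficient (over-saving).

over-saving; MPK ≈ 0.084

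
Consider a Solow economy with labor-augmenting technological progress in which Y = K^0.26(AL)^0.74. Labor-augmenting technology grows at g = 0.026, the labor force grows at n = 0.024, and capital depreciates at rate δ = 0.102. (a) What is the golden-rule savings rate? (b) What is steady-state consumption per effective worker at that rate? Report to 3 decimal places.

The effective depreciation rate is n + g + δ = 0.024 + 0.026 + 0.102 = 0.152.
For Cobb-Douglas, s_gold equals capital's share: s_gold = 0.26.
Setting f'(k) = n+g+δ gives 0.26·k^(0.26−1) = 0.152, hence k_gold = (0.26/0.152)^(1/0.74) ≈ 2.0656.
y_gold = 2.0656^0.26 ≈ 1.2076; c_gold = (1−0.26)·y_gold ≈ 0.8936.

(a) s_gold = 0.260; (b) c_gold ≈ 0.894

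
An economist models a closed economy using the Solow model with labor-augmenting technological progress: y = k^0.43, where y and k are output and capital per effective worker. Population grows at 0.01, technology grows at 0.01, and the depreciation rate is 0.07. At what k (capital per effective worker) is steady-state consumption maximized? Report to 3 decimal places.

k_gold ≈ 15.546

Capital per effective worker breaks even when investment replaces (n + g + δ)·k; here n + g + δ = 0.09.
Maximizing c = f(k) − (n+g+δ)·k gives f'(k) = n+g+δ, i.e. 0.43·k^(0.43−1) = 0.09, so k_gold = (0.43/0.09)^(1/0.57) ≈ 15.5462.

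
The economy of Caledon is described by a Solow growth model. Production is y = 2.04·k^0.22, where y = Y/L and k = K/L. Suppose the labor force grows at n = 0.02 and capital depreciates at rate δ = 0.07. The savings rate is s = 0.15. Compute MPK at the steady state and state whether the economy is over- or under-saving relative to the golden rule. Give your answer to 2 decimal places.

Capital per worker breaks even when investment replaces (n + δ)·k; here n + δ = 0.09.
Steady-state k*: s·A·k^0.22 = 0.09·k gives k* = (0.15·2.04/0.09)^(1/0.78) ≈ 4.8016.
MPK = 0.22·2.04·4.8016^(-0.78) ≈ 0.1320.
MPK > n+δ = 0.09, so the economy is dynamically efficient (under-saving).

under-saving; MPK ≈ 0.13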